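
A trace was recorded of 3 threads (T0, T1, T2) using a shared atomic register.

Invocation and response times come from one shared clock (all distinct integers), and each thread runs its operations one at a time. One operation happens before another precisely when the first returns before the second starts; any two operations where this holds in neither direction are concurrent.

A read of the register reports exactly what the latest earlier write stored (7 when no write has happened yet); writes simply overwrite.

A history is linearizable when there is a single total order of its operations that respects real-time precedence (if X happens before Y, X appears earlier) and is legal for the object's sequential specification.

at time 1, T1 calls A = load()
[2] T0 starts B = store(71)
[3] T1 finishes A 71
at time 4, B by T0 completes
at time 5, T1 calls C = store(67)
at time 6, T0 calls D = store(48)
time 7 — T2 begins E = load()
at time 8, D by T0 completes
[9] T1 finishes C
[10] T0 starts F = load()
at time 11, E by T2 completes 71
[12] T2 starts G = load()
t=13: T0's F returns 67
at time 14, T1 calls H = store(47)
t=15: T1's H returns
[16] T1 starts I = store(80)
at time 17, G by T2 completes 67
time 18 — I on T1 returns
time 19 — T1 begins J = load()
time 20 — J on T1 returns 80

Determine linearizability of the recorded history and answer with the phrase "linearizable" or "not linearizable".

one valid linearization: B, A, E, D, C, F, G, H, I, J
step 1: B store(71) — value 71
step 2: A load() → 71 — value 71
step 3: E load() → 71 — value 71
step 4: D store(48) — value 48
step 5: C store(67) — value 67
step 6: F load() → 67 — value 67
step 7: G load() → 67 — value 67
step 8: H store(47) — value 47
step 9: I store(80) — value 80
step 10: J load() → 80 — value 80

linearizable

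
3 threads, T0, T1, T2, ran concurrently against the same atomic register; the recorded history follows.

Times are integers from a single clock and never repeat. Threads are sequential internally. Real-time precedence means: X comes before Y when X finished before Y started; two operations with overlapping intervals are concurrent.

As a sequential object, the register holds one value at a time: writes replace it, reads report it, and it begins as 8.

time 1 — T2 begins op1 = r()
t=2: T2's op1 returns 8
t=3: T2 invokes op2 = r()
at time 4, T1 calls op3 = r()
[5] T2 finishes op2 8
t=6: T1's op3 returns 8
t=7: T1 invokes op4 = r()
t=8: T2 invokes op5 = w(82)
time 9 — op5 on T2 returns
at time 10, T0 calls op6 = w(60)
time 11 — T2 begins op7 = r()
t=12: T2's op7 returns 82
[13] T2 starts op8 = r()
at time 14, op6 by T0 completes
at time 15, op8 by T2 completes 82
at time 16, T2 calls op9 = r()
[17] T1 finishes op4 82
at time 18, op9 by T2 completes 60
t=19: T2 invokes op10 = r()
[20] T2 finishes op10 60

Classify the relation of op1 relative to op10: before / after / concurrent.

op1 spans [1,2], op10 spans [19,20]
resp(op1)=2 < inv(op10)=19

before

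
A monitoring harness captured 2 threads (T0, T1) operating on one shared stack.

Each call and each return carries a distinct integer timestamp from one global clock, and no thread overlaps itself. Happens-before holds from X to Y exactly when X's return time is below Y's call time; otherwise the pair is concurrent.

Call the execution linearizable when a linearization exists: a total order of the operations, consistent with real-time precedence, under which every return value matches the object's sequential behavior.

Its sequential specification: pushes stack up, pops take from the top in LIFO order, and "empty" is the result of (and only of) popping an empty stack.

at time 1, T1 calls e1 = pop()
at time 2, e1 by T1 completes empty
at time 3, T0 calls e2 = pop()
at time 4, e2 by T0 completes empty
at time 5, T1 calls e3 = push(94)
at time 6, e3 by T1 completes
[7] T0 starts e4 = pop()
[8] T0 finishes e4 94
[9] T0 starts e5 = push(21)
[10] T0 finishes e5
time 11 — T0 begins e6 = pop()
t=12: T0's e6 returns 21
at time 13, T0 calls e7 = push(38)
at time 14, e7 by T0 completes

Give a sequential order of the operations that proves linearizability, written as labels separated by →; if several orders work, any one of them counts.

step 1: e1 pop() → empty — stack <>
step 2: e2 pop() → empty — stack <>
step 3: e3 push(94) — stack <94>
step 4: e4 pop() → 94 — stack <>
step 5: e5 push(21) — stack <21>
step 6: e6 pop() → 21 — stack <>
step 7: e7 push(38) — stack <38>

e1 → e2 → e3 → e4 → e5 → e6 → e7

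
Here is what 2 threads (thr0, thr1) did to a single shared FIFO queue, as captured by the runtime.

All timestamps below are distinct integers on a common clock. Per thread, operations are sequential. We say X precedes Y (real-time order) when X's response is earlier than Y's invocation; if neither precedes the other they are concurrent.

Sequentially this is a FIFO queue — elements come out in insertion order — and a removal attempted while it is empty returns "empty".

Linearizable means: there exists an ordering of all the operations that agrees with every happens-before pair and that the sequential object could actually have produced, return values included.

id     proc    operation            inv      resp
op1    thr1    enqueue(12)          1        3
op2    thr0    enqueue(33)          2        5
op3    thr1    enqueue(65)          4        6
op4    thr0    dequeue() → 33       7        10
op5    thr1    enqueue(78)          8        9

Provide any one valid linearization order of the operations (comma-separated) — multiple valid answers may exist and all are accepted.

op2, op1, op3, op4, op5

1. op2 enqueue(33), leaving queue <33>
2. op1 enqueue(12), leaving queue <33,12>
3. op3 enqueue(65), leaving queue <33,12,65>
4. op4 dequeue() → 33, leaving queue <12,65>
5. op5 enqueue(78), leaving queue <12,65,78>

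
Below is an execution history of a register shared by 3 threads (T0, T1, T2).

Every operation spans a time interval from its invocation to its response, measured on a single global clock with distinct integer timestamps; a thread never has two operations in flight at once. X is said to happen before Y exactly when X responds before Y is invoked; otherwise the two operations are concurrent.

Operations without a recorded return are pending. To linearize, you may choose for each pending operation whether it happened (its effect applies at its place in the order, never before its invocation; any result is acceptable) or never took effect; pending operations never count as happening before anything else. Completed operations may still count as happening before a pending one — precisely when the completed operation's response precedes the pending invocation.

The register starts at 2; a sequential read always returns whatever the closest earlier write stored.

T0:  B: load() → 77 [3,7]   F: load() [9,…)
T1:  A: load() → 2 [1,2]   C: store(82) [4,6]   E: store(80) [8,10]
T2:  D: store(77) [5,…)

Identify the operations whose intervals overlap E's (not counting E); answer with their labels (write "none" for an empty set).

E runs from 8 to 10; window-overlapping ops are concurrent
A [1,2]: before
B [3,7]: before
C [4,6]: before
D [5,…): concurrent
F [9,…): concurrent

D, F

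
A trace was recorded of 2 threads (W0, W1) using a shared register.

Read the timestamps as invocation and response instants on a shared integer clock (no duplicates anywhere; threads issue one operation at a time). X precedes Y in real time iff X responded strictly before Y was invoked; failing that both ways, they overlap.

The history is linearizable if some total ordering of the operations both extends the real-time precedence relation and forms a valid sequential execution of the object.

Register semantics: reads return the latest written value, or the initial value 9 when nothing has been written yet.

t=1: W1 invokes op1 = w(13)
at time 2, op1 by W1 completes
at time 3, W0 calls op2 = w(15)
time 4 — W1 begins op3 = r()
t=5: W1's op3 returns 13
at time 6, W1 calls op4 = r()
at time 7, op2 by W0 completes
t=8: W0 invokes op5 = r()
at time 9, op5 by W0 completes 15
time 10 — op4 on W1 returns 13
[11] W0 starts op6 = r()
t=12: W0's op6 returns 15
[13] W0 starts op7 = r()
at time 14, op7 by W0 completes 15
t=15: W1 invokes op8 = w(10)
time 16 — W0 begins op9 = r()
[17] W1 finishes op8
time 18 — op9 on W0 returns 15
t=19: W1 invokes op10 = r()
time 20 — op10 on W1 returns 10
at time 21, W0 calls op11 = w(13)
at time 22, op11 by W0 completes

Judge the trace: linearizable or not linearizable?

witness order: op1, op3, op4, op2, op5, op6, op7, op9, op8, op10, op11
1. op1 w(13), leaving value 13
2. op3 r() → 13, leaving value 13
3. op4 r() → 13, leaving value 13
4. op2 w(15), leaving value 15
5. op5 r() → 15, leaving value 15
6. op6 r() → 15, leaving value 15
7. op7 r() → 15, leaving value 15
8. op9 r() → 15, leaving value 15
9. op8 w(10), leaving value 10
10. op10 r() → 10, leaving value 10
11. op11 w(13), leaving value 13

linearizable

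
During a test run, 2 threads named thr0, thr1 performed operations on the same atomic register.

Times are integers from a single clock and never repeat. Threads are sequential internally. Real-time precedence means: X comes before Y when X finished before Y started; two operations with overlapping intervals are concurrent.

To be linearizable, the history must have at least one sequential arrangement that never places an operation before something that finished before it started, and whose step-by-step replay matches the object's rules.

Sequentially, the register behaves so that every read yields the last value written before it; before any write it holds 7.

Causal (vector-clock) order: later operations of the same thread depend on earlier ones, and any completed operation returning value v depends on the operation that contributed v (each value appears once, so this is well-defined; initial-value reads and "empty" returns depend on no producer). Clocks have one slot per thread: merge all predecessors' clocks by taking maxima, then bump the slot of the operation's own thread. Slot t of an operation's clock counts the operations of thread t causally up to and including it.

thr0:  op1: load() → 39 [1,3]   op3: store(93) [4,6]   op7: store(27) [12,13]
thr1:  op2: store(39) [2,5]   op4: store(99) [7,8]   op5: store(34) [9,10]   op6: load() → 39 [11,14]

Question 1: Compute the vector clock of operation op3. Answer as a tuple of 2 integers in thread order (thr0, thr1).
Answer: (2, 1)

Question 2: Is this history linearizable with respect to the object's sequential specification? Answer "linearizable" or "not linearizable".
not linearizable

already the first 14 events (up to op6's response at time 14) admit no linearization; the first 13 still do
every one of the 6 real-time-consistent orders over 7 completed atomic register ops fails the sequential spec
one such order, op1, op2, op3, op4, op5, op6, op7, breaks at step 1 where op1 load() → 39 is illegal
one such order, op1, op2, op3, op4, op5, op7, op6, breaks at step 1 where op1 load() → 39 is illegal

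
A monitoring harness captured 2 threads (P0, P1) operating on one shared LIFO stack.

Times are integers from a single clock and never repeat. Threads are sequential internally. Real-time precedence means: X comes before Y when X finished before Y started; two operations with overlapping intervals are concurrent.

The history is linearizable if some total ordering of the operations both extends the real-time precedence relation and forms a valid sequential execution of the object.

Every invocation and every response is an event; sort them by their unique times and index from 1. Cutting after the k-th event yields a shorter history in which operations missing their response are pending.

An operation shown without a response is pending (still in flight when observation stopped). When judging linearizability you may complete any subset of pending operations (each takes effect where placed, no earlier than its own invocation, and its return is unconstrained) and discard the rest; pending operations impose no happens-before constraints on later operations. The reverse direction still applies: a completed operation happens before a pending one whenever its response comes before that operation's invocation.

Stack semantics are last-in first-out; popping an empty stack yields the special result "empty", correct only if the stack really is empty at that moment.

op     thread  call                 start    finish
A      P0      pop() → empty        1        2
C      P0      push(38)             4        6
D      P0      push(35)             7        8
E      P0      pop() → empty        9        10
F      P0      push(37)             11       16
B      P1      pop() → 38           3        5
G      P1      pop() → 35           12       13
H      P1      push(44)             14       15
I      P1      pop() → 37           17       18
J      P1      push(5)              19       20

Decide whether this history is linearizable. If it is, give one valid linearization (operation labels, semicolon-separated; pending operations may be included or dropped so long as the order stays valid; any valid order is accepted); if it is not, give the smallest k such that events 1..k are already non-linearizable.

not linearizable — minimal violating prefix: 10 events

already the first 10 events (up to E's response at time 10) admit no linearization; the first 9 still do
all 2 real-time-respecting orders fail — 5 completed LIFO stack operations, no legal replay
one such order, A, B, C, D, E, breaks at step 2 where B pop() → 38 is illegal
one such order, A, C, B, D, E, breaks at step 5 where E pop() → empty is illegal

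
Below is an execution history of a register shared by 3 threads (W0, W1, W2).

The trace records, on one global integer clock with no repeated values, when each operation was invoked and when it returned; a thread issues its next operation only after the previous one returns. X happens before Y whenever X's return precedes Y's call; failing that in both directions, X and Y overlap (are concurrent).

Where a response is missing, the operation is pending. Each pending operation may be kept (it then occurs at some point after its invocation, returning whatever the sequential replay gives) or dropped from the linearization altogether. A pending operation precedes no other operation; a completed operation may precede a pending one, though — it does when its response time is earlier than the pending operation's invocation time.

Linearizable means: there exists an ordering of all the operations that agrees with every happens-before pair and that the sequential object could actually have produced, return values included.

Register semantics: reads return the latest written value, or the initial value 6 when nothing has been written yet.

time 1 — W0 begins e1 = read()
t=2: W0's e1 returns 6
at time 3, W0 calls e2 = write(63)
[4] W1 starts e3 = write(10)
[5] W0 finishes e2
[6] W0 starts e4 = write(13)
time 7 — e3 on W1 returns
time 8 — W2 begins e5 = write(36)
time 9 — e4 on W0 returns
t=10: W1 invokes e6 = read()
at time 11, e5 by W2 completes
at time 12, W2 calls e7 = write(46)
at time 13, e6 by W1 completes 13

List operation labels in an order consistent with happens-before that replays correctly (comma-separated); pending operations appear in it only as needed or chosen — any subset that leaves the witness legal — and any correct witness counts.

step 1: e1 read() → 6 — value 6
step 2: e2 write(63) — value 63
step 3: e3 write(10) — value 10
step 4: e4 write(13) — value 13
step 5: e6 read() → 13 — value 13
step 6: e5 write(36) — value 36

e1, e2, e3, e4, e6, e5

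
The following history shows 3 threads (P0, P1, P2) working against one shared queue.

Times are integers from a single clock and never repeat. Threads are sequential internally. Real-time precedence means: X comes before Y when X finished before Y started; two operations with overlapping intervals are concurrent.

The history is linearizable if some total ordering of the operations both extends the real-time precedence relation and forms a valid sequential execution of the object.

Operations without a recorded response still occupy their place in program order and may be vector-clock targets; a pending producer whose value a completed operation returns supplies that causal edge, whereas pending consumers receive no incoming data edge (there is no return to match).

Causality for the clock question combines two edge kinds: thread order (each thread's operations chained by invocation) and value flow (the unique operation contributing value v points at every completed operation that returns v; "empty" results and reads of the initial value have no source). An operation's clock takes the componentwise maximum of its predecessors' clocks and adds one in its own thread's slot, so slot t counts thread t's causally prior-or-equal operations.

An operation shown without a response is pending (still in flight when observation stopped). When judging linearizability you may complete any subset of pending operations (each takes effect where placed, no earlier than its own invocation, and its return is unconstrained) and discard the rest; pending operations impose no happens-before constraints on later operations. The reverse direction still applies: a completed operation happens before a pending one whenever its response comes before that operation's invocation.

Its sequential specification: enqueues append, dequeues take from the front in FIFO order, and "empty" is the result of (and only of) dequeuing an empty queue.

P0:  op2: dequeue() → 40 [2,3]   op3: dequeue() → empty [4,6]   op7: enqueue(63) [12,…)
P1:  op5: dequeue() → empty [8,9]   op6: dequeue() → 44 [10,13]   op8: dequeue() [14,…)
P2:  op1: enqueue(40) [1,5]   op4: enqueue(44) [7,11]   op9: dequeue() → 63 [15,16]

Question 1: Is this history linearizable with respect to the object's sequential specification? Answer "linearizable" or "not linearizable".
one valid linearization: op1, op2, op3, op5, op4, op6, op7, op9
after step 1 (op1 enqueue(40)): queue <40>
after step 2 (op2 dequeue() → 40): queue <>
after step 3 (op3 dequeue() → empty): queue <>
after step 4 (op5 dequeue() → empty): queue <>
after step 5 (op4 enqueue(44)): queue <44>
after step 6 (op6 dequeue() → 44): queue <>
after step 7 (op7 enqueue(63) (pending, included)): queue <63>
after step 8 (op9 dequeue() → 63): queue <>

linearizable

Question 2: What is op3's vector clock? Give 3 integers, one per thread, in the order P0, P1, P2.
Answer: (2, 0, 1)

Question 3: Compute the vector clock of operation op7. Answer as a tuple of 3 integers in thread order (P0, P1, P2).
Answer: (3, 0, 1)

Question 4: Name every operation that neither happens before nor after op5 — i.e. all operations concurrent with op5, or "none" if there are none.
Answer: op4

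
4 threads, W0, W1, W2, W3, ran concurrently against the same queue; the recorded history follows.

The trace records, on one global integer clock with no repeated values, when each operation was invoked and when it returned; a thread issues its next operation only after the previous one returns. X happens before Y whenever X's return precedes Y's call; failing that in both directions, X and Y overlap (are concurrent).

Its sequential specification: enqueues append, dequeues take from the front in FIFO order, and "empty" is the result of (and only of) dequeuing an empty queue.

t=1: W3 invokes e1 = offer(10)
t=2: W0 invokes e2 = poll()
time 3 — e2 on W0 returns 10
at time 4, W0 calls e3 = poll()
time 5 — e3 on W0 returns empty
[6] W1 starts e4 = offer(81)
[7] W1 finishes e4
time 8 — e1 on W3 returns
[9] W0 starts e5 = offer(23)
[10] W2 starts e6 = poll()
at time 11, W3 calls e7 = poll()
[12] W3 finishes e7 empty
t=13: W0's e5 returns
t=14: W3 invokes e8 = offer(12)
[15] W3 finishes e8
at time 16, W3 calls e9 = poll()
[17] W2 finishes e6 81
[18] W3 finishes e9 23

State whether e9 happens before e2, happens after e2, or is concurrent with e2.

after

e9 spans [16,18], e2 spans [2,3]
resp(e2)=3 < inv(e9)=16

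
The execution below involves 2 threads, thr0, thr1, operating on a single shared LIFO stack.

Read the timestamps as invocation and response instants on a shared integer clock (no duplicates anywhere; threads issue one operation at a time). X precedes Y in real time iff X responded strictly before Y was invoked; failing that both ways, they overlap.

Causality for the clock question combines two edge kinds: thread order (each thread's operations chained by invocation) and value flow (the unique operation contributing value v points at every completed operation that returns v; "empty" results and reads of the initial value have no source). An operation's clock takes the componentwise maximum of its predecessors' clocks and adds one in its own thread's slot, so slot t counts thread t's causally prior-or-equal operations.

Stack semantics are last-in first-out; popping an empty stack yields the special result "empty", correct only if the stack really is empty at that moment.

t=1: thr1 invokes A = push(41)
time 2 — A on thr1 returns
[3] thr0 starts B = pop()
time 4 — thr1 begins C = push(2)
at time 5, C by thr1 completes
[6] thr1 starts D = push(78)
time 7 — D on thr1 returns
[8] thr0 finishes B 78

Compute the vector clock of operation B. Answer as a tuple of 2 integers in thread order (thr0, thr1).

(1, 3)

A, invoked 1, has no incoming edges; only thr1's bump applies → (0, 1)
invoked at 4, C merges VC(A)=(0, 1) and bumps thr1's slot → (0, 2)
invoked at 6, D merges VC(C)=(0, 2) and bumps thr1's slot → (0, 3)
invoked at 3, B merges VC(D)=(0, 3) and bumps thr0's slot → (1, 3)
target: VC(B) = (1, 3)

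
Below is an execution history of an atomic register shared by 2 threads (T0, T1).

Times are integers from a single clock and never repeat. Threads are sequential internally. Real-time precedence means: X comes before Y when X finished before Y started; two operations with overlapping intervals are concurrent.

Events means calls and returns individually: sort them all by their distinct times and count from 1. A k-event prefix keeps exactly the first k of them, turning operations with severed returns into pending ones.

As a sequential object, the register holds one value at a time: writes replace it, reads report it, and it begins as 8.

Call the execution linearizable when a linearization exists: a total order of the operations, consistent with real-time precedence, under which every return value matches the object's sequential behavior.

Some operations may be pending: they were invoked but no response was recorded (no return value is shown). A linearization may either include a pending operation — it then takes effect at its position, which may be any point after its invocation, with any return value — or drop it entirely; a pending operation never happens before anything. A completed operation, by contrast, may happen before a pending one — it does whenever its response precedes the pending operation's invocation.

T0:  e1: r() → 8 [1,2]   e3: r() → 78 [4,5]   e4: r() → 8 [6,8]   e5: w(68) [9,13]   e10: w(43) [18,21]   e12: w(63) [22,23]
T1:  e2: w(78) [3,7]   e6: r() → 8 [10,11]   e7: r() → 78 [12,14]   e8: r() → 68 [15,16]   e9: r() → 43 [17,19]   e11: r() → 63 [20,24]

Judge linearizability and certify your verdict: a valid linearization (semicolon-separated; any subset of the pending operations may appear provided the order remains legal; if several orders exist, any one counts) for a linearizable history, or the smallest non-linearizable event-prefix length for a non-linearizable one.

events 1..7 are fine; event 8 — the response of e4 at time 8 — makes the prefix non-linearizable
all 3 real-time-respecting orders fail — 4 completed atomic register operations, no legal replay
e.g. e1, e2, e3, e4: illegal at step 4, since e4 r() → 8 cannot apply there
e.g. e1, e3, e2, e4: illegal at step 2, since e3 r() → 78 cannot apply there

not linearizable — minimal violating prefix: 8 events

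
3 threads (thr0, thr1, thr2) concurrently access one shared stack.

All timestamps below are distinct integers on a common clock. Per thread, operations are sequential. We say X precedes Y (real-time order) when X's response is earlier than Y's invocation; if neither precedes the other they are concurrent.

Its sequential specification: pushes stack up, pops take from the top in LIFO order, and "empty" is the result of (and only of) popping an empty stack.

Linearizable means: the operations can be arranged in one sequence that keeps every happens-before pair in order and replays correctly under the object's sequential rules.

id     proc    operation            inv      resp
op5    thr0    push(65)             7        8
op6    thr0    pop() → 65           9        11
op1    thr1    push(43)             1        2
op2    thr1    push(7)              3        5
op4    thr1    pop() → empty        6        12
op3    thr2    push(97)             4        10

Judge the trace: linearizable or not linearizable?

through event 11 a valid linearization exists; event 12 (op4 responding at time 12) ends that
real-time-consistent orders of the 6 completed operations: 15 — all fail the stack replay
one such order, op1, op2, op3, op4, op5, op6, breaks at step 4 where op4 pop() → empty is illegal
one such order, op1, op2, op3, op5, op4, op6, breaks at step 5 where op4 pop() → empty is illegal

not linearizable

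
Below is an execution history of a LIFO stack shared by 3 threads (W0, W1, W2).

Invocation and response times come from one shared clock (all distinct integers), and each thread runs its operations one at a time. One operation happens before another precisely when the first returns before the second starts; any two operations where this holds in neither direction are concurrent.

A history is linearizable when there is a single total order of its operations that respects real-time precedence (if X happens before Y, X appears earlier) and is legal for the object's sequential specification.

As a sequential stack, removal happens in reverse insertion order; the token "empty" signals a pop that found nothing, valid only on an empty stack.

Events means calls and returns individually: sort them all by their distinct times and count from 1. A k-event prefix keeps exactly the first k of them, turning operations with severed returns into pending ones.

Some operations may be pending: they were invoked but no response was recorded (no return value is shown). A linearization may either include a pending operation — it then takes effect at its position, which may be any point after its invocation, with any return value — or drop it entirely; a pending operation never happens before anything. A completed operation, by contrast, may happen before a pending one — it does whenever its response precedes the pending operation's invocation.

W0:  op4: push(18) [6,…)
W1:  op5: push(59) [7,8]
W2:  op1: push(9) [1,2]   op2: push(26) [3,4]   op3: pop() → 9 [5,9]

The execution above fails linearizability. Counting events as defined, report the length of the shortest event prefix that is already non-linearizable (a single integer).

events 1..8 are linearizable, e.g. via op1, op2, op3, op4, op5:
step 1: op1 push(9) — stack <9>
step 2: op2 push(26) — stack <9,26>
step 3: op3 pop() (pending, included) — stack <9>
step 4: op4 push(18) (pending, included) — stack <9,18>
step 5: op5 push(59) — stack <9,18,59>
once event 9 joins (op3's response, time 9), exhaustive search finds no witness
no completion choice of the 1 pending operation (op4) rescues it — every subset was tried
take op1, op2, op3, op5 (pending dropped): step 3 already fails, because op3 pop() → 9 cannot occur there
take op1, op2, op5, op3 (pending dropped): step 4 already fails, because op3 pop() → 9 cannot occur there

9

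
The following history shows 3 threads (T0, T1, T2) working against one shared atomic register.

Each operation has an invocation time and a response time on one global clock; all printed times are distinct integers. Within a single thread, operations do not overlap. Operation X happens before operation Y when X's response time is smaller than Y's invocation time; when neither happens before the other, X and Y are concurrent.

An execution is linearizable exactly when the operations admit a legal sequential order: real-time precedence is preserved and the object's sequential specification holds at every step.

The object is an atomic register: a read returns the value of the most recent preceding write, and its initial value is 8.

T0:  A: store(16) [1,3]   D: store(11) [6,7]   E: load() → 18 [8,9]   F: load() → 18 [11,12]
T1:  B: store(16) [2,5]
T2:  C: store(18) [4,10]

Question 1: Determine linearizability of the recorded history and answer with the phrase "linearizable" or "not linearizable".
linearizable

one valid linearization: A, B, D, C, E, F
step 1: A store(16) — value 16
step 2: B store(16) — value 16
step 3: D store(11) — value 11
step 4: C store(18) — value 18
step 5: E load() → 18 — value 18
step 6: F load() → 18 — value 18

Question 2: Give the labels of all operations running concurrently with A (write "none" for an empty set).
B

concurrent with A ([1,3]): every op whose interval crosses 1..3
B [2,5]: concurrent
C [4,10]: after
D [6,7]: after
E [8,9]: after
F [11,12]: after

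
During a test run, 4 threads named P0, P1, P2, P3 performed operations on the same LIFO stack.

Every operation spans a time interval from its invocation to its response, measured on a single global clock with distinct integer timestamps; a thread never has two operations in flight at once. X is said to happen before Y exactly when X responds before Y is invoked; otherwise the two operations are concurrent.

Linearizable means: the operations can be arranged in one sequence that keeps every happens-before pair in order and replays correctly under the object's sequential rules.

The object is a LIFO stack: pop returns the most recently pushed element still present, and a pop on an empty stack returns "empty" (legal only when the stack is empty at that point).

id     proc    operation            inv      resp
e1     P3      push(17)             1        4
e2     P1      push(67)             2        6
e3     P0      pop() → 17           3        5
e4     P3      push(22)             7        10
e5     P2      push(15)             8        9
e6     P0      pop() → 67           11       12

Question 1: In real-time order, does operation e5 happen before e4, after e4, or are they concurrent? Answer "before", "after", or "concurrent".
e5 spans [8,9], e4 spans [7,10]
the intervals overlap in both directions

concurrent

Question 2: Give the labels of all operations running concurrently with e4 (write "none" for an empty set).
e4 runs from 7 to 10; window-overlapping ops are concurrent
e1 [1,4]: before
e2 [2,6]: before
e3 [3,5]: before
e5 [8,9]: concurrent
e6 [11,12]: after

e5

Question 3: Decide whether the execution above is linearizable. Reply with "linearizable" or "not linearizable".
prefix check: 1..11 passes, 1..12 fails once e6's time-12 response joins
12 orders of the 6 completed LIFO stack ops respect real time; none is legal
take e1, e2, e3, e4, e5, e6: step 3 already fails, because e3 pop() → 17 cannot occur there
take e1, e2, e3, e5, e4, e6: step 3 already fails, because e3 pop() → 17 cannot occur there

not linearizable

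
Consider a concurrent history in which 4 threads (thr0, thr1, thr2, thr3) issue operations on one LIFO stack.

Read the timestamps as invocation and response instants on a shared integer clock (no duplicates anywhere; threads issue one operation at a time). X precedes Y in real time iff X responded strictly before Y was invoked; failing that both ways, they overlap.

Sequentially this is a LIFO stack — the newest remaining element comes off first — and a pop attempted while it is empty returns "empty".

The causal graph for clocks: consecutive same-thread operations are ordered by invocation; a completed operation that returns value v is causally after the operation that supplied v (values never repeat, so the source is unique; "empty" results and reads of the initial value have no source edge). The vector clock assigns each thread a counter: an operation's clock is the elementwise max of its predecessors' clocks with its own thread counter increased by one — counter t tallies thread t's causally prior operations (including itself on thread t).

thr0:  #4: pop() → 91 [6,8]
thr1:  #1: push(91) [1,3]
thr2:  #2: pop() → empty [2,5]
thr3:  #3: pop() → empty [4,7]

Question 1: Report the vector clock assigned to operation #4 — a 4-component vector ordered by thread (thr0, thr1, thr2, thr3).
Answer: (1, 1, 0, 0)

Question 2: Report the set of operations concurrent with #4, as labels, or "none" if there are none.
Answer: #3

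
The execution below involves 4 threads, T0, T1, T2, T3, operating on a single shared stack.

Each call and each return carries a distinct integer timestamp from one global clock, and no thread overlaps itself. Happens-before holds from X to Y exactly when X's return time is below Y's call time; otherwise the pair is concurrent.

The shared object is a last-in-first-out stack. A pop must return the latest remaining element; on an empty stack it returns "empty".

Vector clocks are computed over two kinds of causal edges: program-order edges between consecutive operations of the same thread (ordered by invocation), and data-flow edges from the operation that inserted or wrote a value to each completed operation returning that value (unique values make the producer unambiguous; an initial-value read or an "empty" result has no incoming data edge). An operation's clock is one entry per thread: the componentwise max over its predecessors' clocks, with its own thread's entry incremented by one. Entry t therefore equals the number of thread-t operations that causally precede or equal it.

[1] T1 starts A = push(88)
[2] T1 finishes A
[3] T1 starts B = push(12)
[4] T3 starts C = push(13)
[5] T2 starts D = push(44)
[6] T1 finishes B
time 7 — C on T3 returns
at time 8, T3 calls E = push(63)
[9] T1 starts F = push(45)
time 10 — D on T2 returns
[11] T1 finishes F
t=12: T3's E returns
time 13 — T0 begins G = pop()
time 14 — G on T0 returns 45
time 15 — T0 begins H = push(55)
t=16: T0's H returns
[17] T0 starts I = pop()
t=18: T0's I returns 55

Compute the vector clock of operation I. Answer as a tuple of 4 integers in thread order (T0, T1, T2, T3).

(3, 3, 0, 0)

C, invoked 4, has no incoming edges; only T3's bump applies → (0, 0, 0, 1)
D, invoked 5, has no incoming edges; only T2's bump applies → (0, 0, 1, 0)
A, invoked 1, has no incoming edges; only T1's bump applies → (0, 1, 0, 0)
merge at E (invoked 8): VC(C)=(0, 0, 0, 1), own-thread bump on T3 → (0, 0, 0, 2)
merge at B (invoked 3): VC(A)=(0, 1, 0, 0), own-thread bump on T1 → (0, 2, 0, 0)
merge at F (invoked 9): VC(B)=(0, 2, 0, 0), own-thread bump on T1 → (0, 3, 0, 0)
merge at G (invoked 13): VC(F)=(0, 3, 0, 0), own-thread bump on T0 → (1, 3, 0, 0)
merge at H (invoked 15): VC(G)=(1, 3, 0, 0), own-thread bump on T0 → (2, 3, 0, 0)
merge at I (invoked 17): VC(H)=(2, 3, 0, 0), own-thread bump on T0 → (3, 3, 0, 0)
target: VC(I) = (3, 3, 0, 0)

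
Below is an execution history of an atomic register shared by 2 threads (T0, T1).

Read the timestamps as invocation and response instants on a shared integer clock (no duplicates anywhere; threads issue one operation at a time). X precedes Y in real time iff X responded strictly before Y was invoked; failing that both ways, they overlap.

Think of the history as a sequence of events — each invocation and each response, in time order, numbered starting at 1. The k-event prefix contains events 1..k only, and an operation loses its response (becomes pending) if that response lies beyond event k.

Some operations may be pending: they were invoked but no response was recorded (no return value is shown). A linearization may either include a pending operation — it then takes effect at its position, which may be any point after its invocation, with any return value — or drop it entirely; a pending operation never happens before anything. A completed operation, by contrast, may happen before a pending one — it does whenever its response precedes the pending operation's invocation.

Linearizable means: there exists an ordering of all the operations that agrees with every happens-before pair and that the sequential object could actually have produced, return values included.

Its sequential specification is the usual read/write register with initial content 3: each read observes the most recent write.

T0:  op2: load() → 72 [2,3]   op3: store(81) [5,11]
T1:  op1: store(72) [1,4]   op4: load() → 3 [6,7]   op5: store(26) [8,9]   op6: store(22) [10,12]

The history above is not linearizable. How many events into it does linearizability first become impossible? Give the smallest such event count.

events 1..6 are linearizable; a witness order is op1, op2:
step 1: op1 store(72) — value 72
step 2: op2 load() → 72 — value 72
once event 7 joins (op4's response, time 7), exhaustive search finds no witness
every completion of the 1 pending operation (op3) was checked; none linearizes
sample order op1, op2, op4 (pending dropped) stalls at step 3 — op4 load() → 3 has no legal effect
sample order op2, op1, op4 (pending dropped) stalls at step 1 — op2 load() → 72 has no legal effect

7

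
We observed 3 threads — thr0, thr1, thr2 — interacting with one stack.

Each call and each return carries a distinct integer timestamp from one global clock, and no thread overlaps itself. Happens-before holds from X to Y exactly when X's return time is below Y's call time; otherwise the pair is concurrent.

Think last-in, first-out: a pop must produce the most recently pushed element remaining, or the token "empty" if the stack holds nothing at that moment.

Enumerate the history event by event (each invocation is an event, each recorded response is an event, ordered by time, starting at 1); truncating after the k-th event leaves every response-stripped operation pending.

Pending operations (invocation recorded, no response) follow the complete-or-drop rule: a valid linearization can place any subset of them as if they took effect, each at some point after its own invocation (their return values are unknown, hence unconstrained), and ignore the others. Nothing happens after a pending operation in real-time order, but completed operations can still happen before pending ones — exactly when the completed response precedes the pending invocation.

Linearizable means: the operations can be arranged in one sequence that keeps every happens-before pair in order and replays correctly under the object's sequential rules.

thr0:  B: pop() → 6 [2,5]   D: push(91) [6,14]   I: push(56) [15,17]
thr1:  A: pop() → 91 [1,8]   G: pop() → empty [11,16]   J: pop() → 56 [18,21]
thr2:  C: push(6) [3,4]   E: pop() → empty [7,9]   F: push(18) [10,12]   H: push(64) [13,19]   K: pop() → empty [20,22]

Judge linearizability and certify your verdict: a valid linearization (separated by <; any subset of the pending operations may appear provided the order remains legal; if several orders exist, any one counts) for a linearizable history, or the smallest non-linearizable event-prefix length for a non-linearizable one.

not linearizable — minimal violating prefix: 22 events

through event 21 a valid linearization exists; event 22 (K responding at time 22) ends that
real-time-consistent orders of the 11 completed operations: 692 — all fail the stack replay
take A, B, C, D, E, F, G, H, I, J, K: step 1 already fails, because A pop() → 91 cannot occur there
take A, B, C, D, E, F, G, H, I, K, J: step 1 already fails, because A pop() → 91 cannot occur there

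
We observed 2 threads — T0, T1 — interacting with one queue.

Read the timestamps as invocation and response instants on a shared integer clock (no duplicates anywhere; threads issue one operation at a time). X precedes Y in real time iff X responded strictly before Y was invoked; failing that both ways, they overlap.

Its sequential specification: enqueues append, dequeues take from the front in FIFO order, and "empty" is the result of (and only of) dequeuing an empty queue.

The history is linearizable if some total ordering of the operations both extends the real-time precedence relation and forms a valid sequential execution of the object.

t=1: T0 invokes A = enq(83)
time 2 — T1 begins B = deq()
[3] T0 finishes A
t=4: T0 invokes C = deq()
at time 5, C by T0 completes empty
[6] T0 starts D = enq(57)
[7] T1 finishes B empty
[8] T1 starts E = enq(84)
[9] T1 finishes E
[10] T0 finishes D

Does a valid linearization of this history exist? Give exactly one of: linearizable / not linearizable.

not linearizable

the violation lands at event 7, B's response at time 7: events 1..6 linearize, events 1..7 do not
3 orders of the 3 completed queue ops respect real time; none is legal
include/drop combinations of the 1 pending operation (D) were all tried; none helps
take A, B, C (pending dropped): step 2 already fails, because B deq() → empty cannot occur there
take A, C, B (pending dropped): step 2 already fails, because C deq() → empty cannot occur there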